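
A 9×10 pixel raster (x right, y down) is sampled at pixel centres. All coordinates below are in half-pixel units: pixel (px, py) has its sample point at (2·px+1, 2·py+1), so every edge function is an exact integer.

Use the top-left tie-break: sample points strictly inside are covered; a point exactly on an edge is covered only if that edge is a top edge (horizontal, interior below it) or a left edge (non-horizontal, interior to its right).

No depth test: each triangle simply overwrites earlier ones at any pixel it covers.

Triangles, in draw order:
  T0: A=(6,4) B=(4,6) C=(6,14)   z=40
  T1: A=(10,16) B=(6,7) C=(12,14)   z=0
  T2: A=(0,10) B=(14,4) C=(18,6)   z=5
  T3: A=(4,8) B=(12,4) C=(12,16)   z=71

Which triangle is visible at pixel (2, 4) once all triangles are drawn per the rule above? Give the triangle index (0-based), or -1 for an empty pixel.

T0:
  2·area = 20  (B↔C swapped to make it positive)
  edge (6, 4)→(6, 14): d=(0,10) right/bottom  bias=-1
  edge (6, 14)→(4, 6): d=(-2,-8) top-left  bias=+0
  edge (4, 6)→(6, 4): d=(2,-2) top-left  bias=+0
    (4,0)@(9, 1): e=[-30,50,0] → ·  [on edge]
    (3,1)@(7, 3): e=[-10,30,0] → ·  [on edge]
    (2,2)@(5, 5): e=[10,10,0] → █  [on edge]
    (3,2)@(7, 5): e=[-10,26,4] → ·
    (1,3)@(3, 7): e=[30,-10,0] → ·  [on edge]
    (2,3)@(5, 7): e=[10,6,4] → █
    (3,3)@(7, 7): e=[-10,22,8] → ·
    (0,4)@(1, 9): e=[50,-30,0] → ·  [on edge]
    (2,4)@(5, 9): e=[10,2,8] → █
    (3,4)@(7, 9): e=[-10,18,12] → ·
    (2,5)@(5, 11): e=[10,-2,12] → ·
  covered (3 px):
    · · · · · · · · ·
    · · · · · · · · ·
    · · █ · · · · · ·
    · · █ · · · · · ·
    · · █ · · · · · ·
    · · · · · · · · ·
    · · · · · · · · ·
    · · · · · · · · ·
    · · · · · · · · ·
    · · · · · · · · ·
T1:
  2·area = 26
  edge (10, 16)→(6, 7): d=(-4,-9) top-left  bias=+0
  edge (6, 7)→(12, 14): d=(6,7) right/bottom  bias=-1
  edge (12, 14)→(10, 16): d=(-2,2) right/bottom  bias=-1
    (3,4)@(7, 9): e=[1,5,20] → █
    (4,4)@(9, 9): e=[19,-9,16] → ·
    (8,4)@(17, 9): e=[91,-65,0] → ·  [on edge]
    (3,5)@(7, 11): e=[-7,17,16] → ·
    (4,5)@(9, 11): e=[11,3,12] → █
    (5,5)@(11, 11): e=[29,-11,8] → ·
    (7,5)@(15, 11): e=[65,-39,0] → ·  [on edge]
    (4,6)@(9, 13): e=[3,15,8] → █
    (5,6)@(11, 13): e=[21,1,4] → █
    (6,6)@(13, 13): e=[39,-13,0] → ·  [on edge]
    (4,7)@(9, 15): e=[-5,27,4] → ·
    (5,7)@(11, 15): e=[13,13,0] → ·  [on edge]
    (4,8)@(9, 17): e=[-13,39,0] → ·  [on edge]
    (3,9)@(7, 19): e=[-39,65,0] → ·  [on edge]
  covered (4 px):
    · · · · · · · · ·
    · · · · · · · · ·
    · · · · · · · · ·
    · · · · · · · · ·
    · · · █ · · · · ·
    · · · · █ · · · ·
    · · · · █ █ · · ·
    · · · · · · · · ·
    · · · · · · · · ·
    · · · · · · · · ·
T2:
  2·area = 52
  edge (0, 10)→(14, 4): d=(14,-6) top-left  bias=+0
  edge (14, 4)→(18, 6): d=(4,2) right/bottom  bias=-1
  edge (18, 6)→(0, 10): d=(-18,4) right/bottom  bias=-1
    (6,2)@(13, 5): e=[8,6,38] → █
    (7,2)@(15, 5): e=[20,2,30] → █
    (8,2)@(17, 5): e=[32,-2,22] → ·
    (3,3)@(7, 7): e=[0,26,26] → █  [on edge]
    (4,3)@(9, 7): e=[12,22,18] → █
    (5,3)@(11, 7): e=[24,18,10] → █
    (7,3)@(15, 7): e=[48,10,-6] → ·
    (1,4)@(3, 9): e=[4,42,6] → █
    (2,4)@(5, 9): e=[16,38,-2] → ·
    (3,4)@(7, 9): e=[28,34,-10] → ·
    (4,4)@(9, 9): e=[40,30,-18] → ·
    (5,4)@(11, 9): e=[52,26,-26] → ·
  covered (7 px):
    · · · · · · · · ·
    · · · · · · · · ·
    · · · · · · █ █ ·
    · · · █ █ █ █ · ·
    · █ · · · · · · ·
    · · · · · · · · ·
    · · · · · · · · ·
    · · · · · · · · ·
    · · · · · · · · ·
    · · · · · · · · ·
T3:
  2·area = 96
  edge (4, 8)→(12, 4): d=(8,-4) top-left  bias=+0
  edge (12, 4)→(12, 16): d=(0,12) right/bottom  bias=-1
  edge (12, 16)→(4, 8): d=(-8,-8) top-left  bias=+0
    (0,2)@(1, 5): e=[-36,132,0] → ·  [on edge]
    (5,2)@(11, 5): e=[4,12,80] → █
    (6,2)@(13, 5): e=[12,-12,96] → ·
    (1,3)@(3, 7): e=[-12,108,0] → ·  [on edge]
    (3,3)@(7, 7): e=[4,60,32] → █
    (4,3)@(9, 7): e=[12,36,48] → █
    (6,3)@(13, 7): e=[28,-12,80] → ·
    (2,4)@(5, 9): e=[12,84,0] → █  [on edge]
    (6,4)@(13, 9): e=[44,-12,64] → ·
    (2,5)@(5, 11): e=[28,84,-16] → ·
    (3,5)@(7, 11): e=[36,60,0] → █  [on edge]
    (6,5)@(13, 11): e=[60,-12,48] → ·
    (4,6)@(9, 13): e=[60,36,0] → █  [on edge]
    (5,7)@(11, 15): e=[84,12,0] → █  [on edge]
    (6,8)@(13, 17): e=[108,-12,0] → ·  [on edge]
    (7,9)@(15, 19): e=[132,-36,0] → ·  [on edge]
  covered (14 px):
    · · · · · · · · ·
    · · · · · · · · ·
    · · · · · █ · · ·
    · · · █ █ █ · · ·
    · · █ █ █ █ · · ·
    · · · █ █ █ · · ·
    · · · · █ █ · · ·
    · · · · · █ · · ·
    · · · · · · · · ·
    · · · · · · · · ·

Z-buffer (winner per pixel, '.' = empty):
  . . . . . . . . .
  . . . . . . . . .
  . . 0 . . 3 2 2 .
  . . 0 3 3 3 2 . .
  . 2 3 3 3 3 . . .
  . . . 3 3 3 . . .
  . . . . 3 3 . . .
  . . . . . 3 . . .
  . . . . . . . . .
  . . . . . . . . .

Answer: 3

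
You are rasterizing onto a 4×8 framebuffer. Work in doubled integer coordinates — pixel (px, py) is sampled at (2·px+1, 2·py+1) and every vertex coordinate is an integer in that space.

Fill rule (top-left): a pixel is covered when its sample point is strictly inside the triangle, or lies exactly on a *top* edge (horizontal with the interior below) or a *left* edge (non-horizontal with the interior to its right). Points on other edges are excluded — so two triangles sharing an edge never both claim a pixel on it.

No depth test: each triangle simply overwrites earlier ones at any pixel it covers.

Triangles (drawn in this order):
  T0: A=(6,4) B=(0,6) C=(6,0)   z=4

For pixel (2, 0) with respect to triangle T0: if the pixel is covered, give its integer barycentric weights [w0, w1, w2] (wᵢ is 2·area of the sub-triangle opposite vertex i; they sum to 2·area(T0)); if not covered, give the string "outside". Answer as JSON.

T0:
  2·area = 24
  edge (6, 4)→(0, 6): d=(-6,2) right/bottom  bias=-1
  edge (0, 6)→(6, 0): d=(6,-6) top-left  bias=+0
  edge (6, 0)→(6, 4): d=(0,4) right/bottom  bias=-1
    (2,0)@(5, 1): e=[20,0,4] → #  [on edge]
    (3,0)@(7, 1): e=[16,12,-4] → ·
    (1,1)@(3, 3): e=[12,0,12] → #  [on edge]
    (3,1)@(7, 3): e=[4,24,-4] → ·
    (0,2)@(1, 5): e=[4,0,20] → #  [on edge]
    (1,2)@(3, 5): e=[0,12,12] → ·  [on edge]
    (2,2)@(5, 5): e=[-4,24,4] → ·
    (0,3)@(1, 7): e=[-8,12,20] → ·
  covered (4 px):
    · · # ·
    · # # ·
    # · · ·
    · · · ·
    · · · ·
    · · · ·
    · · · ·
    · · · ·

Result: [0,4,20]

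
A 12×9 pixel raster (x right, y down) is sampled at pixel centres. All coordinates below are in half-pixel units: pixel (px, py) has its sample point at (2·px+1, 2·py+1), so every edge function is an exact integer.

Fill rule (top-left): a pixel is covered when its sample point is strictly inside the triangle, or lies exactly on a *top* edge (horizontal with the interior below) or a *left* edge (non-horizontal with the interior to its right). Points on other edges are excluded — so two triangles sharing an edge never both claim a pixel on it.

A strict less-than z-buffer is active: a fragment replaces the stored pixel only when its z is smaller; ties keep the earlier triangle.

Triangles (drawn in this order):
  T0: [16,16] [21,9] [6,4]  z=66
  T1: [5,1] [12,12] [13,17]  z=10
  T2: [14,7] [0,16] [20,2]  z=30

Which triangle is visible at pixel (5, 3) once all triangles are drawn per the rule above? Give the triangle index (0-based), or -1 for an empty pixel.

T0:
  2·area = 130  (B↔C swapped to make it positive)
  edge (16, 16)→(6, 4): d=(-10,-12) top-left  bias=+0
  edge (6, 4)→(21, 9): d=(15,5) right/bottom  bias=-1
  edge (21, 9)→(16, 16): d=(-5,7) right/bottom  bias=-1
    (1,1)@(3, 3): e=[-26,0,156] → .  [on edge]
    (3,2)@(7, 5): e=[2,10,118] → X
    (4,2)@(9, 5): e=[26,0,104] → .  [on edge]
    (3,3)@(7, 7): e=[-18,40,108] → .
    (4,3)@(9, 7): e=[6,30,94] → X
    (5,3)@(11, 7): e=[30,20,80] → X
    (6,3)@(13, 7): e=[54,10,66] → X
    (7,3)@(15, 7): e=[78,0,52] → .  [on edge]
    (4,4)@(9, 9): e=[-14,60,84] → .
    (5,4)@(11, 9): e=[10,50,70] → X
    (7,4)@(15, 9): e=[58,30,42] → X
    (8,4)@(17, 9): e=[82,20,28] → X
    (10,4)@(21, 9): e=[130,0,0] → .  [on edge]
  covered (15 px):
    . . . . . . . . . . . .
    . . . . . . . . . . . .
    . . . X . . . . . . . .
    . . . . X X X . . . . .
    . . . . . X X X X X . .
    . . . . . . X X X X . .
    . . . . . . . X X . . .
    . . . . . . . . . . . .
    . . . . . . . . . . . .
T1:
  2·area = 24
  edge (5, 1)→(12, 12): d=(7,11) right/bottom  bias=-1
  edge (12, 12)→(13, 17): d=(1,5) right/bottom  bias=-1
  edge (13, 17)→(5, 1): d=(-8,-16) top-left  bias=+0
    (2,0)@(5, 1): e=[0,24,0] → .  [on edge]
    (3,2)@(7, 5): e=[6,18,0] → X  [on edge]
    (4,2)@(9, 5): e=[-16,8,32] → .
    (3,3)@(7, 7): e=[20,20,-16] → .
    (5,3)@(11, 7): e=[-24,0,48] → .  [on edge]
    (4,4)@(9, 9): e=[12,12,0] → X  [on edge]
    (5,4)@(11, 9): e=[-10,2,32] → .
    (4,5)@(9, 11): e=[26,14,-16] → .
    (5,5)@(11, 11): e=[4,4,16] → X
    (6,5)@(13, 11): e=[-18,-6,48] → .
    (5,6)@(11, 13): e=[18,6,0] → X  [on edge]
    (6,6)@(13, 13): e=[-4,-4,32] → .
    (6,8)@(13, 17): e=[24,0,0] → .  [on edge]
  covered (4 px):
    . . . . . . . . . . . .
    . . . . . . . . . . . .
    . . . X . . . . . . . .
    . . . . . . . . . . . .
    . . . . X . . . . . . .
    . . . . . X . . . . . .
    . . . . . X . . . . . .
    . . . . . . . . . . . .
    . . . . . . . . . . . .
T2:
  2·area = 16
  edge (14, 7)→(0, 16): d=(-14,9) right/bottom  bias=-1
  edge (0, 16)→(20, 2): d=(20,-14) top-left  bias=+0
  edge (20, 2)→(14, 7): d=(-6,5) right/bottom  bias=-1
    (6,3)@(13, 7): e=[9,2,5] → X
    (7,3)@(15, 7): e=[-9,30,-5] → .
    (6,4)@(13, 9): e=[-19,42,-7] → .
  covered (1 px):
    . . . . . . . . . . . .
    . . . . . . . . . . . .
    . . . . . . . . . . . .
    . . . . . . X . . . . .
    . . . . . . . . . . . .
    . . . . . . . . . . . .
    . . . . . . . . . . . .
    . . . . . . . . . . . .
    . . . . . . . . . . . .

Z-buffer (winner per pixel, '.' = empty):
  . . . . . . . . . . . .
  . . . . . . . . . . . .
  . . . 1 . . . . . . . .
  . . . . 0 0 2 . . . . .
  . . . . 1 0 0 0 0 0 . .
  . . . . . 1 0 0 0 0 . .
  . . . . . 1 . 0 0 . . .
  . . . . . . . . . . . .
  . . . . . . . . . . . .

Answer: 0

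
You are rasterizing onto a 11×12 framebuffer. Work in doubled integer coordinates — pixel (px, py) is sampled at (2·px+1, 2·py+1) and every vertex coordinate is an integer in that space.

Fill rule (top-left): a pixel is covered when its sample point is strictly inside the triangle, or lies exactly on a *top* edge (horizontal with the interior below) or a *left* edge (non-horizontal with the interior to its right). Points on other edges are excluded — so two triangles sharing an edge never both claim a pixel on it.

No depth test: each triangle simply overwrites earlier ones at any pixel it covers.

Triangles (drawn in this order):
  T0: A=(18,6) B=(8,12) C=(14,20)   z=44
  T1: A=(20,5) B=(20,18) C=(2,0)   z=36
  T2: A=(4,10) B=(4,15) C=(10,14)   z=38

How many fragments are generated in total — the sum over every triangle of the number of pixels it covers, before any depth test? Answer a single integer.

T0:
  2·area = 116  (B↔C swapped to make it positive)
  edge (18, 6)→(14, 20): d=(-4,14) right/bottom  bias=-1
  edge (14, 20)→(8, 12): d=(-6,-8) top-left  bias=+0
  edge (8, 12)→(18, 6): d=(10,-6) top-left  bias=+0
    (8,3)@(17, 7): e=[10,102,4] → █
    (9,3)@(19, 7): e=[-18,118,16] → ·
    (6,4)@(13, 9): e=[58,58,0] → █  [on edge]
    (7,4)@(15, 9): e=[30,74,12] → █
    (9,4)@(19, 9): e=[-26,106,36] → ·
    (5,5)@(11, 11): e=[78,30,8] → █
    (8,5)@(17, 11): e=[-6,78,44] → ·
    (4,6)@(9, 13): e=[98,2,16] → █
    (8,6)@(17, 13): e=[-14,66,64] → ·
    (1,7)@(3, 15): e=[174,-58,0] → ·  [on edge]
    (4,7)@(9, 15): e=[90,-10,36] → ·
    (5,7)@(11, 15): e=[62,6,48] → █
  covered (15 px):
    · · · · · · · · · · ·
    · · · · · · · · · · ·
    · · · · · · · · · · ·
    · · · · · · · · █ · ·
    · · · · · · █ █ █ · ·
    · · · · · █ █ █ · · ·
    · · · · █ █ █ █ · · ·
    · · · · · █ █ █ · · ·
    · · · · · · █ · · · ·
    · · · · · · · · · · ·
    · · · · · · · · · · ·
    · · · · · · · · · · ·
T1:
  2·area = 234
  edge (20, 5)→(20, 18): d=(0,13) right/bottom  bias=-1
  edge (20, 18)→(2, 0): d=(-18,-18) top-left  bias=+0
  edge (2, 0)→(20, 5): d=(18,5) right/bottom  bias=-1
    (1,0)@(3, 1): e=[221,0,13] → █  [on edge]
    (2,0)@(5, 1): e=[195,36,3] → █
    (3,0)@(7, 1): e=[169,72,-7] → ·
    (1,1)@(3, 3): e=[221,-36,49] → ·
    (2,1)@(5, 3): e=[195,0,39] → █  [on edge]
    (3,1)@(7, 3): e=[169,36,29] → █
    (4,1)@(9, 3): e=[143,72,19] → █
    (5,1)@(11, 3): e=[117,108,9] → █
    (6,1)@(13, 3): e=[91,144,-1] → ·
    (2,2)@(5, 5): e=[195,-36,75] → ·
    (3,2)@(7, 5): e=[169,0,65] → █  [on edge]
    (6,2)@(13, 5): e=[91,108,35] → █
    (4,3)@(9, 7): e=[143,0,91] → █  [on edge]
    (5,4)@(11, 9): e=[117,0,117] → █  [on edge]
    (6,5)@(13, 11): e=[91,0,143] → █  [on edge]
    (7,6)@(15, 13): e=[65,0,169] → █  [on edge]
    (8,7)@(17, 15): e=[39,0,195] → █  [on edge]
    (9,8)@(19, 17): e=[13,0,221] → █  [on edge]
    (10,9)@(21, 19): e=[-13,0,247] → ·  [on edge]
  covered (34 px):
    · █ █ · · · · · · · ·
    · · █ █ █ █ · · · · ·
    · · · █ █ █ █ █ █ █ ·
    · · · · █ █ █ █ █ █ ·
    · · · · · █ █ █ █ █ ·
    · · · · · · █ █ █ █ ·
    · · · · · · · █ █ █ ·
    · · · · · · · · █ █ ·
    · · · · · · · · · █ ·
    · · · · · · · · · · ·
    · · · · · · · · · · ·
    · · · · · · · · · · ·
T2:
  2·area = 30  (B↔C swapped to make it positive)
  edge (4, 10)→(10, 14): d=(6,4) right/bottom  bias=-1
  edge (10, 14)→(4, 15): d=(-6,1) right/bottom  bias=-1
  edge (4, 15)→(4, 10): d=(0,-5) top-left  bias=+0
    (2,5)@(5, 11): e=[2,23,5] → █
    (3,5)@(7, 11): e=[-6,21,15] → ·
    (2,6)@(5, 13): e=[14,11,5] → █
    (3,6)@(7, 13): e=[6,9,15] → █
    (4,6)@(9, 13): e=[-2,7,25] → ·
    (2,7)@(5, 15): e=[26,-1,5] → ·
    (3,7)@(7, 15): e=[18,-3,15] → ·
  covered (3 px):
    · · · · · · · · · · ·
    · · · · · · · · · · ·
    · · · · · · · · · · ·
    · · · · · · · · · · ·
    · · · · · · · · · · ·
    · · █ · · · · · · · ·
    · · █ █ · · · · · · ·
    · · · · · · · · · · ·
    · · · · · · · · · · ·
    · · · · · · · · · · ·
    · · · · · · · · · · ·
    · · · · · · · · · · ·

Answer: 52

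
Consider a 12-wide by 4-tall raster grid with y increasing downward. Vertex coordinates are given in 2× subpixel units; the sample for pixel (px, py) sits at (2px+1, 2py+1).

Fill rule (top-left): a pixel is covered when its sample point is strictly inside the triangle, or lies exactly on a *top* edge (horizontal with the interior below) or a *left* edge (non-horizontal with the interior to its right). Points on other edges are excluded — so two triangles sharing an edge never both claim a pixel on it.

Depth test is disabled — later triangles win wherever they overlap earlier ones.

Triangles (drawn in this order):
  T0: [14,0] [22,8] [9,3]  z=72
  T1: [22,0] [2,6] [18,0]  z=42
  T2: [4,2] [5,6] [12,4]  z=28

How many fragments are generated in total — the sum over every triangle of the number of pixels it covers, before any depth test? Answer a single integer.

T0:
  2·area = 64
  edge (14, 0)→(22, 8): d=(8,8) right/bottom  bias=-1
  edge (22, 8)→(9, 3): d=(-13,-5) top-left  bias=+0
  edge (9, 3)→(14, 0): d=(5,-3) top-left  bias=+0
    (6,0)@(13, 1): e=[16,46,2] → #
    (7,0)@(15, 1): e=[0,56,8] → ·  [on edge]
    (4,1)@(9, 3): e=[64,0,0] → #  [on edge]
    (5,1)@(11, 3): e=[48,10,6] → #
    (7,1)@(15, 3): e=[16,30,18] → #
    (8,1)@(17, 3): e=[0,40,24] → ·  [on edge]
    (4,2)@(9, 5): e=[80,-26,10] → ·
    (5,2)@(11, 5): e=[64,-16,16] → ·
    (6,2)@(13, 5): e=[48,-6,22] → ·
    (7,2)@(15, 5): e=[32,4,28] → #
    (8,2)@(17, 5): e=[16,14,34] → #
    (9,2)@(19, 5): e=[0,24,40] → ·  [on edge]
    (10,3)@(21, 7): e=[0,8,56] → ·  [on edge]
  covered (7 px):
    · · · · · · # · · · · ·
    · · · · # # # # · · · ·
    · · · · · · · # # · · ·
    · · · · · · · · · · · ·
T1:
  2·area = 24
  edge (22, 0)→(2, 6): d=(-20,6) right/bottom  bias=-1
  edge (2, 6)→(18, 0): d=(16,-6) top-left  bias=+0
  edge (18, 0)→(22, 0): d=(4,0) top-left  bias=+0
    (8,0)@(17, 1): e=[10,10,4] → #
    (9,0)@(19, 1): e=[-2,22,4] → ·
    (5,1)@(11, 3): e=[6,6,12] → #
    (6,1)@(13, 3): e=[-6,18,12] → ·
    (8,1)@(17, 3): e=[-30,42,12] → ·
    (2,2)@(5, 5): e=[2,2,20] → #
    (3,2)@(7, 5): e=[-10,14,20] → ·
    (5,2)@(11, 5): e=[-34,38,20] → ·
    (2,3)@(5, 7): e=[-38,34,28] → ·
  covered (3 px):
    · · · · · · · · # · · ·
    · · · · · # · · · · · ·
    · · # · · · · · · · · ·
    · · · · · · · · · · · ·
T2:
  2·area = 30  (B↔C swapped to make it positive)
  edge (4, 2)→(12, 4): d=(8,2) right/bottom  bias=-1
  edge (12, 4)→(5, 6): d=(-7,2) right/bottom  bias=-1
  edge (5, 6)→(4, 2): d=(-1,-4) top-left  bias=+0
    (2,1)@(5, 3): e=[6,21,3] → #
    (3,1)@(7, 3): e=[2,17,11] → #
    (4,1)@(9, 3): e=[-2,13,19] → ·
    (2,2)@(5, 5): e=[22,7,1] → #
    (4,2)@(9, 5): e=[14,-1,17] → ·
    (2,3)@(5, 7): e=[38,-7,-1] → ·
    (3,3)@(7, 7): e=[34,-11,7] → ·
  covered (4 px):
    · · · · · · · · · · · ·
    · · # # · · · · · · · ·
    · · # # · · · · · · · ·
    · · · · · · · · · · · ·

Result: 14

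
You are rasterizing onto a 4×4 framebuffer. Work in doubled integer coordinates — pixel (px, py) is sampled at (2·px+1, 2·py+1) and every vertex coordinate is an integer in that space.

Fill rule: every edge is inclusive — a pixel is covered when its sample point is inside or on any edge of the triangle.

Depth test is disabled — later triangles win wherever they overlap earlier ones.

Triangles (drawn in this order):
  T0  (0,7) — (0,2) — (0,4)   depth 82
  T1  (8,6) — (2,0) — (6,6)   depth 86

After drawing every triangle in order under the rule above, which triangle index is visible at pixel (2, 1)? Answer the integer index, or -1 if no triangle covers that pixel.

T0:
  degenerate (2·area = 0) — covers nothing
T1:
  2·area = 12  (B↔C swapped to make it positive)
  edge (8, 6)→(6, 6): d=(-2,0) inclusive
  edge (6, 6)→(2, 0): d=(-4,-6) inclusive
  edge (2, 0)→(8, 6): d=(6,6) inclusive
    (1,0)@(3, 1): e=[10,2,0] → X  [on edge]
    (2,0)@(5, 1): e=[10,14,-12] → .
    (1,1)@(3, 3): e=[6,-6,12] → .
    (2,1)@(5, 3): e=[6,6,0] → X  [on edge]
    (3,1)@(7, 3): e=[6,18,-12] → .
    (2,2)@(5, 5): e=[2,-2,12] → .
    (3,2)@(7, 5): e=[2,10,0] → X  [on edge]
    (3,3)@(7, 7): e=[-2,2,12] → .
  covered (3 px):
    . X . .
    . . X .
    . . . X
    . . . .

Z-buffer (winner per pixel, '.' = empty):
  . 1 . .
  . . 1 .
  . . . 1
  . . . .

Result: 1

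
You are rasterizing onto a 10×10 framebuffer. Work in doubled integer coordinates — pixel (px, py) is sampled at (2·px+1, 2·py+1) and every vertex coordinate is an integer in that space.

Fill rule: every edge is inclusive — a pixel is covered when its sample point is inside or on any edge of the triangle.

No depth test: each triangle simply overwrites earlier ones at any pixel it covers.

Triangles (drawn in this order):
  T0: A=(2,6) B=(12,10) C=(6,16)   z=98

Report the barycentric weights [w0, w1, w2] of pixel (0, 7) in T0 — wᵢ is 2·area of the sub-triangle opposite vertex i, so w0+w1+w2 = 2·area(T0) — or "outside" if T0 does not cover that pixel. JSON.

T0:
  2·area = 84
  edge (2, 6)→(12, 10): d=(10,4) inclusive
  edge (12, 10)→(6, 16): d=(-6,6) inclusive
  edge (6, 16)→(2, 6): d=(-4,-10) inclusive
    (9,1)@(19, 3): e=[-98,0,182] → ·  [on edge]
    (8,2)@(17, 5): e=[-70,0,154] → ·  [on edge]
    (1,3)@(3, 7): e=[6,72,6] → #
    (2,3)@(5, 7): e=[-2,60,26] → ·
    (7,3)@(15, 7): e=[-42,0,126] → ·  [on edge]
    (1,4)@(3, 9): e=[26,60,-2] → ·
    (2,4)@(5, 9): e=[18,48,18] → #
    (3,4)@(7, 9): e=[10,36,38] → #
    (4,4)@(9, 9): e=[2,24,58] → #
    (5,4)@(11, 9): e=[-6,12,78] → ·
    (6,4)@(13, 9): e=[-14,0,98] → ·  [on edge]
    (2,5)@(5, 11): e=[38,36,10] → #
    (5,5)@(11, 11): e=[14,0,70] → #  [on edge]
    (4,6)@(9, 13): e=[42,0,42] → #  [on edge]
    (3,7)@(7, 15): e=[70,0,14] → #  [on edge]
    (2,8)@(5, 17): e=[98,0,-14] → ·  [on edge]
    (1,9)@(3, 19): e=[126,0,-42] → ·  [on edge]
  covered (12 px):
    · · · · · · · · · ·
    · · · · · · · · · ·
    · · · · · · · · · ·
    · # · · · · · · · ·
    · · # # # · · · · ·
    · · # # # # · · · ·
    · · # # # · · · · ·
    · · · # · · · · · ·
    · · · · · · · · · ·
    · · · · · · · · · ·

Answer: "outside"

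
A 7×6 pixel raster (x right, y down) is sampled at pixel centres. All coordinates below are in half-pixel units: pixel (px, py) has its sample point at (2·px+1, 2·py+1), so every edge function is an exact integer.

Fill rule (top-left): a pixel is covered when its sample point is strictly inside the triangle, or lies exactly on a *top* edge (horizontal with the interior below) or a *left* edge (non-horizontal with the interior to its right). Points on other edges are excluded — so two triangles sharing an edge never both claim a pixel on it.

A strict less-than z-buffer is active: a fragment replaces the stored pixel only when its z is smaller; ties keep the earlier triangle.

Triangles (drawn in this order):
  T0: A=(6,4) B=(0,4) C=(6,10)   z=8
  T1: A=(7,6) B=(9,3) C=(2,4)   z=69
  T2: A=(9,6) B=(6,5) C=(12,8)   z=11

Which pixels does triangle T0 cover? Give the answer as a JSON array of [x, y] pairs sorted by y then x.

T0:
  2·area = 36  (B↔C swapped to make it positive)
  edge (6, 4)→(6, 10): d=(0,6) right/bottom  bias=-1
  edge (6, 10)→(0, 4): d=(-6,-6) top-left  bias=+0
  edge (0, 4)→(6, 4): d=(6,0) top-left  bias=+0
    (0,2)@(1, 5): e=[30,0,6] → X  [on edge]
    (1,2)@(3, 5): e=[18,12,6] → X
    (2,2)@(5, 5): e=[6,24,6] → X
    (3,2)@(7, 5): e=[-6,36,6] → .
    (0,3)@(1, 7): e=[30,-12,18] → .
    (1,3)@(3, 7): e=[18,0,18] → X  [on edge]
    (3,3)@(7, 7): e=[-6,24,18] → .
    (1,4)@(3, 9): e=[18,-12,30] → .
    (2,4)@(5, 9): e=[6,0,30] → X  [on edge]
    (3,4)@(7, 9): e=[-6,12,30] → .
    (2,5)@(5, 11): e=[6,-12,42] → .
    (3,5)@(7, 11): e=[-6,0,42] → .  [on edge]
  covered (6 px):
    . . . . . . .
    . . . . . . .
    X X X . . . .
    . X X . . . .
    . . X . . . .
    . . . . . . .
T1:
  2·area = 19  (B↔C swapped to make it positive)
  edge (7, 6)→(2, 4): d=(-5,-2) top-left  bias=+0
  edge (2, 4)→(9, 3): d=(7,-1) top-left  bias=+0
  edge (9, 3)→(7, 6): d=(-2,3) right/bottom  bias=-1
    (4,1)@(9, 3): e=[19,0,0] → .  [on edge]
    (2,2)@(5, 5): e=[1,10,8] → X
    (3,2)@(7, 5): e=[5,12,2] → X
    (4,2)@(9, 5): e=[9,14,-4] → .
    (2,3)@(5, 7): e=[-9,24,4] → .
    (3,3)@(7, 7): e=[-5,26,-2] → .
    (2,4)@(5, 9): e=[-19,38,0] → .  [on edge]
  covered (2 px):
    . . . . . . .
    . . . . . . .
    . . X X . . .
    . . . . . . .
    . . . . . . .
    . . . . . . .
T2:
  2·area = 3  (B↔C swapped to make it positive)
  edge (9, 6)→(12, 8): d=(3,2) right/bottom  bias=-1
  edge (12, 8)→(6, 5): d=(-6,-3) top-left  bias=+0
  edge (6, 5)→(9, 6): d=(3,1) right/bottom  bias=-1
  covered (0 px):
    . . . . . . .
    . . . . . . .
    . . . . . . .
    . . . . . . .
    . . . . . . .
    . . . . . . .

Final: [[0,2],[1,2],[2,2],[1,3],[2,3],[2,4]]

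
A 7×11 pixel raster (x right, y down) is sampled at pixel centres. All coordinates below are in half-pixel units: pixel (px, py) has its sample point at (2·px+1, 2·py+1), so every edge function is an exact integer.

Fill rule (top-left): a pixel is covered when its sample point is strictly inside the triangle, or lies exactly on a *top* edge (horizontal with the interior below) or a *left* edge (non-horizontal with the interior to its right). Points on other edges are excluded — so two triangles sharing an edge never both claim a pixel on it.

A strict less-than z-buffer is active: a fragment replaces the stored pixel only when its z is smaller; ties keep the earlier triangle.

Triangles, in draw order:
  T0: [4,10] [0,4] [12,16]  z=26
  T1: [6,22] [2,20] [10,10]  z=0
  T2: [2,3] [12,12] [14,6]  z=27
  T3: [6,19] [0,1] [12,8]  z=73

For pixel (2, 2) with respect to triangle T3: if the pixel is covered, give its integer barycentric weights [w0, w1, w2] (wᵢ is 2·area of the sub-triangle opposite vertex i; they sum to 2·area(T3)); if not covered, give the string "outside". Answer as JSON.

T0:
  2·area = 24
  edge (4, 10)→(0, 4): d=(-4,-6) top-left  bias=+0
  edge (0, 4)→(12, 16): d=(12,12) right/bottom  bias=-1
  edge (12, 16)→(4, 10): d=(-8,-6) top-left  bias=+0
    (0,2)@(1, 5): e=[2,0,22] → ·  [on edge]
    (1,3)@(3, 7): e=[6,0,18] → ·  [on edge]
    (2,4)@(5, 9): e=[10,0,14] → ·  [on edge]
    (3,5)@(7, 11): e=[14,0,10] → ·  [on edge]
    (4,6)@(9, 13): e=[18,0,6] → ·  [on edge]
    (5,7)@(11, 15): e=[22,0,2] → ·  [on edge]
    (6,8)@(13, 17): e=[26,0,-2] → ·  [on edge]
  covered (0 px):
    · · · · · · ·
    · · · · · · ·
    · · · · · · ·
    · · · · · · ·
    · · · · · · ·
    · · · · · · ·
    · · · · · · ·
    · · · · · · ·
    · · · · · · ·
    · · · · · · ·
    · · · · · · ·
T1:
  2·area = 56
  edge (6, 22)→(2, 20): d=(-4,-2) top-left  bias=+0
  edge (2, 20)→(10, 10): d=(8,-10) top-left  bias=+0
  edge (10, 10)→(6, 22): d=(-4,12) right/bottom  bias=-1
    (6,0)@(13, 1): e=[98,-42,0] → ·  [on edge]
    (5,3)@(11, 7): e=[70,-14,0] → ·  [on edge]
    (4,6)@(9, 13): e=[42,14,0] → ·  [on edge]
    (3,7)@(7, 15): e=[30,10,16] → █
    (4,7)@(9, 15): e=[34,30,-8] → ·
    (2,8)@(5, 17): e=[18,6,32] → █
    (4,8)@(9, 17): e=[26,46,-16] → ·
    (1,9)@(3, 19): e=[6,2,48] → █
    (3,9)@(7, 19): e=[14,42,0] → ·  [on edge]
    (1,10)@(3, 21): e=[-2,18,40] → ·
    (2,10)@(5, 21): e=[2,38,16] → █
    (3,10)@(7, 21): e=[6,58,-8] → ·
  covered (6 px):
    · · · · · · ·
    · · · · · · ·
    · · · · · · ·
    · · · · · · ·
    · · · · · · ·
    · · · · · · ·
    · · · · · · ·
    · · · █ · · ·
    · · █ █ · · ·
    · █ █ · · · ·
    · · █ · · · ·
T2:
  2·area = 78  (B↔C swapped to make it positive)
  edge (2, 3)→(14, 6): d=(12,3) right/bottom  bias=-1
  edge (14, 6)→(12, 12): d=(-2,6) right/bottom  bias=-1
  edge (12, 12)→(2, 3): d=(-10,-9) top-left  bias=+0
    (2,2)@(5, 5): e=[15,56,7] → █
    (3,2)@(7, 5): e=[9,44,25] → █
    (4,2)@(9, 5): e=[3,32,43] → █
    (5,2)@(11, 5): e=[-3,20,61] → ·
    (2,3)@(5, 7): e=[39,52,-13] → ·
    (3,3)@(7, 7): e=[33,40,5] → █
    (5,3)@(11, 7): e=[21,16,41] → █
    (6,3)@(13, 7): e=[15,4,59] → █
    (3,4)@(7, 9): e=[57,36,-15] → ·
    (4,4)@(9, 9): e=[51,24,3] → █
    (6,4)@(13, 9): e=[39,0,39] → ·  [on edge]
    (4,5)@(9, 11): e=[75,20,-17] → ·
    (5,7)@(11, 15): e=[117,0,-39] → ·  [on edge]
    (4,10)@(9, 21): e=[195,0,-117] → ·  [on edge]
  covered (10 px):
    · · · · · · ·
    · · · · · · ·
    · · █ █ █ · ·
    · · · █ █ █ █
    · · · · █ █ ·
    · · · · · █ ·
    · · · · · · ·
    · · · · · · ·
    · · · · · · ·
    · · · · · · ·
    · · · · · · ·
T3:
  2·area = 174
  edge (6, 19)→(0, 1): d=(-6,-18) top-left  bias=+0
  edge (0, 1)→(12, 8): d=(12,7) right/bottom  bias=-1
  edge (12, 8)→(6, 19): d=(-6,11) right/bottom  bias=-1
    (0,1)@(1, 3): e=[6,17,151] → █
    (1,1)@(3, 3): e=[42,3,129] → █
    (2,1)@(5, 3): e=[78,-11,107] → ·
    (0,2)@(1, 5): e=[-6,41,139] → ·
    (1,2)@(3, 5): e=[30,27,117] → █
    (2,2)@(5, 5): e=[66,13,95] → █
    (3,2)@(7, 5): e=[102,-1,73] → ·
    (1,3)@(3, 7): e=[18,51,105] → █
    (3,3)@(7, 7): e=[90,23,61] → █
    (4,3)@(9, 7): e=[126,9,39] → █
    (5,3)@(11, 7): e=[162,-5,17] → ·
    (1,4)@(3, 9): e=[6,75,93] → █
  covered (22 px):
    · · · · · · ·
    █ █ · · · · ·
    · █ █ · · · ·
    · █ █ █ █ · ·
    · █ █ █ █ █ ·
    · · █ █ █ · ·
    · · █ █ █ · ·
    · · █ █ · · ·
    · · · █ · · ·
    · · · · · · ·
    · · · · · · ·

Answer: [13,95,66]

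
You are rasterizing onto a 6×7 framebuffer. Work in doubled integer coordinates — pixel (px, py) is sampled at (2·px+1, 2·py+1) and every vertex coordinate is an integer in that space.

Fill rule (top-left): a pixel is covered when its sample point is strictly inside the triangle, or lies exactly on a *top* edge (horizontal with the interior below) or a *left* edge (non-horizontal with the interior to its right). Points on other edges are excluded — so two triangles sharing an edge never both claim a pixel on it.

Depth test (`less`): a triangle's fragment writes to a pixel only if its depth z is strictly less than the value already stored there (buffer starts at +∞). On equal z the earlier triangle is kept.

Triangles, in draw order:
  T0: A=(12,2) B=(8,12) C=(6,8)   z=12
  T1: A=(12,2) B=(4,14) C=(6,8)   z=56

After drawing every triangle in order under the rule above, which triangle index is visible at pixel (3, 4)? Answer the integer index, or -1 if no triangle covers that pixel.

T0:
  2·area = 36
  edge (12, 2)→(8, 12): d=(-4,10) right/bottom  bias=-1
  edge (8, 12)→(6, 8): d=(-2,-4) top-left  bias=+0
  edge (6, 8)→(12, 2): d=(6,-6) top-left  bias=+0
    (5,1)@(11, 3): e=[6,30,0] → #  [on edge]
    (4,2)@(9, 5): e=[18,18,0] → #  [on edge]
    (5,2)@(11, 5): e=[-2,26,12] → ·
    (3,3)@(7, 7): e=[30,6,0] → #  [on edge]
    (5,3)@(11, 7): e=[-10,22,24] → ·
    (2,4)@(5, 9): e=[42,-6,0] → ·  [on edge]
    (3,4)@(7, 9): e=[22,2,12] → #
    (5,4)@(11, 9): e=[-18,18,36] → ·
    (1,5)@(3, 11): e=[54,-18,0] → ·  [on edge]
    (3,5)@(7, 11): e=[14,-2,24] → ·
    (4,5)@(9, 11): e=[-6,6,36] → ·
    (0,6)@(1, 13): e=[66,-30,0] → ·  [on edge]
  covered (6 px):
    · · · · · ·
    · · · · · #
    · · · · # ·
    · · · # # ·
    · · · # # ·
    · · · · · ·
    · · · · · ·
T1:
  2·area = 24
  edge (12, 2)→(4, 14): d=(-8,12) right/bottom  bias=-1
  edge (4, 14)→(6, 8): d=(2,-6) top-left  bias=+0
  edge (6, 8)→(12, 2): d=(6,-6) top-left  bias=+0
    (5,1)@(11, 3): e=[4,20,0] → #  [on edge]
    (3,2)@(7, 5): e=[36,0,-12] → ·  [on edge]
    (4,2)@(9, 5): e=[12,12,0] → #  [on edge]
    (5,2)@(11, 5): e=[-12,24,12] → ·
    (3,3)@(7, 7): e=[20,4,0] → #  [on edge]
    (4,3)@(9, 7): e=[-4,16,12] → ·
    (2,4)@(5, 9): e=[28,-4,0] → ·  [on edge]
    (3,4)@(7, 9): e=[4,8,12] → #
    (4,4)@(9, 9): e=[-20,20,24] → ·
    (1,5)@(3, 11): e=[36,-12,0] → ·  [on edge]
    (2,5)@(5, 11): e=[12,0,12] → #  [on edge]
    (3,5)@(7, 11): e=[-12,12,24] → ·
    (0,6)@(1, 13): e=[44,-20,0] → ·  [on edge]
  covered (5 px):
    · · · · · ·
    · · · · · #
    · · · · # ·
    · · · # · ·
    · · · # · ·
    · · # · · ·
    · · · · · ·

Z-buffer (winner per pixel, '.' = empty):
  . . . . . .
  . . . . . 0
  . . . . 0 .
  . . . 0 0 .
  . . . 0 0 .
  . . 1 . . .
  . . . . . .

Answer: 0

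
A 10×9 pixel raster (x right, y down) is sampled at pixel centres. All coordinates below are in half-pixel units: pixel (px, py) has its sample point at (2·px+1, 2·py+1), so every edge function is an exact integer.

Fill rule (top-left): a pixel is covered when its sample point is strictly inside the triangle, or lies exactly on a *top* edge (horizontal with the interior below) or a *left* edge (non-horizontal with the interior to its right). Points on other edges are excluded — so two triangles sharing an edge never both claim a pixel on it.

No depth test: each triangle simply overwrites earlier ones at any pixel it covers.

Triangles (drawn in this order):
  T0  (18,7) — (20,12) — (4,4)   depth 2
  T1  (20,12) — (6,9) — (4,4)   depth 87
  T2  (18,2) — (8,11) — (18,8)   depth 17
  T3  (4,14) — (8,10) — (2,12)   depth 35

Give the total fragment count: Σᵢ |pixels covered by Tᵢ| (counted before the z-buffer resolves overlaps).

T0:
  2·area = 64
  edge (18, 7)→(20, 12): d=(2,5) right/bottom  bias=-1
  edge (20, 12)→(4, 4): d=(-16,-8) top-left  bias=+0
  edge (4, 4)→(18, 7): d=(14,3) right/bottom  bias=-1
    (3,2)@(7, 5): e=[51,8,5] → #
    (4,2)@(9, 5): e=[41,24,-1] → ·
    (3,3)@(7, 7): e=[55,-24,33] → ·
    (5,3)@(11, 7): e=[35,8,21] → #
    (6,3)@(13, 7): e=[25,24,15] → #
    (7,3)@(15, 7): e=[15,40,9] → #
    (8,3)@(17, 7): e=[5,56,3] → #
    (9,3)@(19, 7): e=[-5,72,-3] → ·
    (5,4)@(11, 9): e=[39,-24,49] → ·
    (6,4)@(13, 9): e=[29,-8,43] → ·
    (7,4)@(15, 9): e=[19,8,37] → #
    (9,4)@(19, 9): e=[-1,40,25] → ·
  covered (8 px):
    · · · · · · · · · ·
    · · · · · · · · · ·
    · · · # · · · · · ·
    · · · · · # # # # ·
    · · · · · · · # # ·
    · · · · · · · · · #
    · · · · · · · · · ·
    · · · · · · · · · ·
    · · · · · · · · · ·
T1:
  2·area = 64
  edge (20, 12)→(6, 9): d=(-14,-3) top-left  bias=+0
  edge (6, 9)→(4, 4): d=(-2,-5) top-left  bias=+0
  edge (4, 4)→(20, 12): d=(16,8) right/bottom  bias=-1
    (2,2)@(5, 5): e=[53,3,8] → #
    (3,2)@(7, 5): e=[59,13,-8] → ·
    (2,3)@(5, 7): e=[25,-1,40] → ·
    (3,3)@(7, 7): e=[31,9,24] → #
    (4,3)@(9, 7): e=[37,19,8] → #
    (5,3)@(11, 7): e=[43,29,-8] → ·
    (3,4)@(7, 9): e=[3,5,56] → #
    (5,4)@(11, 9): e=[15,25,24] → #
    (6,4)@(13, 9): e=[21,35,8] → #
    (7,4)@(15, 9): e=[27,45,-8] → ·
    (3,5)@(7, 11): e=[-25,1,88] → ·
    (4,5)@(9, 11): e=[-19,11,72] → ·
  covered (8 px):
    · · · · · · · · · ·
    · · · · · · · · · ·
    · · # · · · · · · ·
    · · · # # · · · · ·
    · · · # # # # · · ·
    · · · · · · · · # ·
    · · · · · · · · · ·
    · · · · · · · · · ·
    · · · · · · · · · ·
T2:
  2·area = 60  (B↔C swapped to make it positive)
  edge (18, 2)→(18, 8): d=(0,6) right/bottom  bias=-1
  edge (18, 8)→(8, 11): d=(-10,3) right/bottom  bias=-1
  edge (8, 11)→(18, 2): d=(10,-9) top-left  bias=+0
    (8,1)@(17, 3): e=[6,53,1] → #
    (9,1)@(19, 3): e=[-6,47,19] → ·
    (7,2)@(15, 5): e=[18,39,3] → #
    (9,2)@(19, 5): e=[-6,27,39] → ·
    (6,3)@(13, 7): e=[30,25,5] → #
    (9,3)@(19, 7): e=[-6,7,59] → ·
    (5,4)@(11, 9): e=[42,11,7] → #
    (7,4)@(15, 9): e=[18,-1,43] → ·
    (8,4)@(17, 9): e=[6,-7,61] → ·
    (5,5)@(11, 11): e=[42,-9,27] → ·
    (6,5)@(13, 11): e=[30,-15,45] → ·
  covered (8 px):
    · · · · · · · · · ·
    · · · · · · · · # ·
    · · · · · · · # # ·
    · · · · · · # # # ·
    · · · · · # # · · ·
    · · · · · · · · · ·
    · · · · · · · · · ·
    · · · · · · · · · ·
    · · · · · · · · · ·
T3:
  2·area = 16  (B↔C swapped to make it positive)
  edge (4, 14)→(2, 12): d=(-2,-2) top-left  bias=+0
  edge (2, 12)→(8, 10): d=(6,-2) top-left  bias=+0
  edge (8, 10)→(4, 14): d=(-4,4) right/bottom  bias=-1
    (8,0)@(17, 1): e=[52,-36,0] → ·  [on edge]
    (7,1)@(15, 3): e=[44,-28,0] → ·  [on edge]
    (6,2)@(13, 5): e=[36,-20,0] → ·  [on edge]
    (5,3)@(11, 7): e=[28,-12,0] → ·  [on edge]
    (8,3)@(17, 7): e=[40,0,-24] → ·  [on edge]
    (4,4)@(9, 9): e=[20,-4,0] → ·  [on edge]
    (5,4)@(11, 9): e=[24,0,-8] → ·  [on edge]
    (0,5)@(1, 11): e=[0,-8,24] → ·  [on edge]
    (2,5)@(5, 11): e=[8,0,8] → #  [on edge]
    (3,5)@(7, 11): e=[12,4,0] → ·  [on edge]
    (1,6)@(3, 13): e=[0,8,8] → #  [on edge]
    (2,6)@(5, 13): e=[4,12,0] → ·  [on edge]
    (1,7)@(3, 15): e=[-4,20,0] → ·  [on edge]
    (2,7)@(5, 15): e=[0,24,-8] → ·  [on edge]
    (0,8)@(1, 17): e=[-12,28,0] → ·  [on edge]
    (3,8)@(7, 17): e=[0,40,-24] → ·  [on edge]
  covered (2 px):
    · · · · · · · · · ·
    · · · · · · · · · ·
    · · · · · · · · · ·
    · · · · · · · · · ·
    · · · · · · · · · ·
    · · # · · · · · · ·
    · # · · · · · · · ·
    · · · · · · · · · ·
    · · · · · · · · · ·

Result: 26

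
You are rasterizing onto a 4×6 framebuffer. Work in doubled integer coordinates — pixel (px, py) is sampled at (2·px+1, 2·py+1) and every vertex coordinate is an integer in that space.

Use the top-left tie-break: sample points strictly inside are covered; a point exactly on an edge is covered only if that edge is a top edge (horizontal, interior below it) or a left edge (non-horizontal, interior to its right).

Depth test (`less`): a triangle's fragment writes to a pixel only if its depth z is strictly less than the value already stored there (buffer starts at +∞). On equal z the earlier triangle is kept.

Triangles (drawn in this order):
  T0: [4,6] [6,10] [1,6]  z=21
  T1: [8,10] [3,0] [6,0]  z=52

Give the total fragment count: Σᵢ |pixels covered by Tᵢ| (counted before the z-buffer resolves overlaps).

T0:
  2·area = 12
  edge (4, 6)→(6, 10): d=(2,4) right/bottom  bias=-1
  edge (6, 10)→(1, 6): d=(-5,-4) top-left  bias=+0
  edge (1, 6)→(4, 6): d=(3,0) top-left  bias=+0
    (1,3)@(3, 7): e=[6,3,3] → █
    (2,3)@(5, 7): e=[-2,11,3] → ·
    (1,4)@(3, 9): e=[10,-7,9] → ·
    (2,4)@(5, 9): e=[2,1,9] → █
    (3,4)@(7, 9): e=[-6,9,9] → ·
    (2,5)@(5, 11): e=[6,-9,15] → ·
  covered (2 px):
    · · · ·
    · · · ·
    · · · ·
    · █ · ·
    · · █ ·
    · · · ·
T1:
  2·area = 30
  edge (8, 10)→(3, 0): d=(-5,-10) top-left  bias=+0
  edge (3, 0)→(6, 0): d=(3,0) top-left  bias=+0
  edge (6, 0)→(8, 10): d=(2,10) right/bottom  bias=-1
    (2,0)@(5, 1): e=[15,3,12] → █
    (3,0)@(7, 1): e=[35,3,-8] → ·
    (2,1)@(5, 3): e=[5,9,16] → █
    (3,1)@(7, 3): e=[25,9,-4] → ·
    (2,2)@(5, 5): e=[-5,15,20] → ·
    (3,2)@(7, 5): e=[15,15,0] → ·  [on edge]
    (3,3)@(7, 7): e=[5,21,4] → █
    (3,4)@(7, 9): e=[-5,27,8] → ·
  covered (3 px):
    · · █ ·
    · · █ ·
    · · · ·
    · · · █
    · · · ·
    · · · ·

Final: 5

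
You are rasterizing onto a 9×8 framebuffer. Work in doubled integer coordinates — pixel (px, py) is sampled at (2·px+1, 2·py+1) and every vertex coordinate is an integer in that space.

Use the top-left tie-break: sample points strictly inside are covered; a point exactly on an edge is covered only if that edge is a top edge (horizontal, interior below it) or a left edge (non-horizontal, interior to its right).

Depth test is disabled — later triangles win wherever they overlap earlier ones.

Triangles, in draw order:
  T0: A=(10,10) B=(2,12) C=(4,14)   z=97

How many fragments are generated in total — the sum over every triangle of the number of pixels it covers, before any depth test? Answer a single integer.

T0:
  2·area = 20  (B↔C swapped to make it positive)
  edge (10, 10)→(4, 14): d=(-6,4) right/bottom  bias=-1
  edge (4, 14)→(2, 12): d=(-2,-2) top-left  bias=+0
  edge (2, 12)→(10, 10): d=(8,-2) top-left  bias=+0
    (0,5)@(1, 11): e=[30,0,-10] → .  [on edge]
    (3,5)@(7, 11): e=[6,12,2] → X
    (4,5)@(9, 11): e=[-2,16,6] → .
    (1,6)@(3, 13): e=[10,0,10] → X  [on edge]
    (2,6)@(5, 13): e=[2,4,14] → X
    (3,6)@(7, 13): e=[-6,8,18] → .
    (1,7)@(3, 15): e=[-2,-4,26] → .
    (2,7)@(5, 15): e=[-10,0,30] → .  [on edge]
  covered (3 px):
    . . . . . . . . .
    . . . . . . . . .
    . . . . . . . . .
    . . . . . . . . .
    . . . . . . . . .
    . . . X . . . . .
    . X X . . . . . .
    . . . . . . . . .

Answer: 3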